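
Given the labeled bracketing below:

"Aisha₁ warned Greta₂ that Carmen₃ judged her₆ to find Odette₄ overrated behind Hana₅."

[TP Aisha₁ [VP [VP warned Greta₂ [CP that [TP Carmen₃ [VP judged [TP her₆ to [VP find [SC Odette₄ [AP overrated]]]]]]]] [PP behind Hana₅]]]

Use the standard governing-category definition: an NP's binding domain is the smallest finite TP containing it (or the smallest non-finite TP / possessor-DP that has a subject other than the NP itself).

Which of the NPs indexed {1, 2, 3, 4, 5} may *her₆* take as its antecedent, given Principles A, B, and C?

{1, 2, 5}

*her* is a pronoun, so Principle B applies: it must be free in its binding domain.
Binding domain of *her₆*: the embedded TP, whose subject is Carmen₃.
*Aisha₁* c-commands the pronoun but from outside its binding domain, and is not c-commanded by it → coindexation permitted.
*Greta₂* c-commands the pronoun but from outside its binding domain, and is not c-commanded by it → coindexation permitted.
*Carmen₃* c-commands the pronoun within its binding domain → coindexation would violate Principle B.
*Odette₄*: the pronoun c-commands this R-expression → coindexation would violate Principle C on *Odette₄*.
*Hana₅* and the pronoun do not c-command one another → neither Principle B nor Principle C is at stake; coindexation permitted.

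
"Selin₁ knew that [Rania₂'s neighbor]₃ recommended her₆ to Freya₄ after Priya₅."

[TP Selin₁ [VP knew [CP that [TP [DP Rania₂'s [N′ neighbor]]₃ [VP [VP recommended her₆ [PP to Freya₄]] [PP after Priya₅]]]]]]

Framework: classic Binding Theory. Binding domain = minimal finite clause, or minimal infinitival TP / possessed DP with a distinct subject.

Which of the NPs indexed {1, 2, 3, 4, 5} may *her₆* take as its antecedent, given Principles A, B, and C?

{1, 2, 5}

*her* is a pronoun, so Principle B applies: it must be free in its binding domain.
Binding domain of *her₆*: the embedded TP, whose subject is [Rania₂'s neighbor]₃.
*Selin₁* c-commands the pronoun but from outside its binding domain, and is not c-commanded by it → coindexation permitted.
*Rania₂* and the pronoun do not c-command one another → neither Principle B nor Principle C is at stake; coindexation permitted.
*[Rania₂'s neighbor]₃* c-commands the pronoun within its binding domain → coindexation would violate Principle B.
*Freya₄*: the pronoun c-commands this R-expression → coindexation would violate Principle C on *Freya₄*.
*Priya₅* and the pronoun do not c-command one another → neither Principle B nor Principle C is at stake; coindexation permitted.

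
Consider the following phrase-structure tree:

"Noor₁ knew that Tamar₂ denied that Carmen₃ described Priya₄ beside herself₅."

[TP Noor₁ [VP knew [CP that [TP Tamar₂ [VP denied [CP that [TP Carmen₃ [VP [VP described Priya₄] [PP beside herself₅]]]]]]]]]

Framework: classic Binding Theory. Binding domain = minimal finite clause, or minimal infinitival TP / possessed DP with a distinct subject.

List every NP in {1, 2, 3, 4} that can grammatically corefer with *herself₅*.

*herself* is an anaphor, so Principle A applies: it must be bound in its binding domain.
Binding domain of *herself₅*: the embedded TP, whose subject is Carmen₃.
*Noor₁* c-commands the anaphor but is outside its binding domain → cannot satisfy Principle A.
*Tamar₂* c-commands the anaphor but is outside its binding domain → cannot satisfy Principle A.
*Carmen₃* c-commands the anaphor within its binding domain → licit binder.
*Priya₄* does not c-command the anaphor → cannot bind it.

{3}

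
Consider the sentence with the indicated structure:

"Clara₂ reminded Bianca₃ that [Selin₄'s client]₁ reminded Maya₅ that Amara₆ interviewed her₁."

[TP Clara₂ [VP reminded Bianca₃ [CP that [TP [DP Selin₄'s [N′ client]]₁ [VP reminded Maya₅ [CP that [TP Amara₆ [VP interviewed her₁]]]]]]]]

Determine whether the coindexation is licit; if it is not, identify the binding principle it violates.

grammatical

The two coindexed NPs are *[Selin₄'s client]₁* and *her₁*.
*her₁* is a pronoun; its binding domain is the embedded TP, whose subject is Amara₆. Within that domain it is c-commanded only by *Amara₆*, which carries a different index — the pronoun is free locally, so Principle B holds.
*[Selin₄'s client]₁* is an R-expression; *her₁* does not c-command it, and no other NP shares its index, so Principle C is satisfied.
All principles are respected.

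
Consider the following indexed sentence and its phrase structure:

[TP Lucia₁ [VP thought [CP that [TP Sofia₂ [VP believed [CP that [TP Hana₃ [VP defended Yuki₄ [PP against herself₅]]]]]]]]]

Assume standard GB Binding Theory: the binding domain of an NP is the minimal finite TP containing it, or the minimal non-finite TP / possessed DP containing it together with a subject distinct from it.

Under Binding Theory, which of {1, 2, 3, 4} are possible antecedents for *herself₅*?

*herself* is an anaphor, so Principle A applies: it must be bound in its binding domain.
Binding domain of *herself₅*: the embedded TP, whose subject is Hana₃.
*Lucia₁* c-commands the anaphor but is outside its binding domain → cannot satisfy Principle A.
*Sofia₂* c-commands the anaphor but is outside its binding domain → cannot satisfy Principle A.
*Hana₃* c-commands the anaphor within its binding domain → licit binder.
*Yuki₄* c-commands the anaphor within its binding domain → licit binder.

{3, 4}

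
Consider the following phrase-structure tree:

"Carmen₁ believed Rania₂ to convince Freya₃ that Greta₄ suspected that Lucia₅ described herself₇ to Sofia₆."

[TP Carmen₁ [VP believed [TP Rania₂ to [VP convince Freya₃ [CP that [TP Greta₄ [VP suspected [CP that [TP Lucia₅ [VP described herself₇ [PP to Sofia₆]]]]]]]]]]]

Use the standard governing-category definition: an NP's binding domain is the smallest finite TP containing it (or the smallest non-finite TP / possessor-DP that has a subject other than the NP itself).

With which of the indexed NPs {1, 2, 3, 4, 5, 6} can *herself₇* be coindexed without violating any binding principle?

*herself* is an anaphor, so Principle A applies: it must be bound in its binding domain.
Binding domain of *herself₇*: the embedded TP, whose subject is Lucia₅.
*Carmen₁* c-commands the anaphor but is outside its binding domain → cannot satisfy Principle A.
*Rania₂* c-commands the anaphor but is outside its binding domain → cannot satisfy Principle A.
*Freya₃* c-commands the anaphor but is outside its binding domain → cannot satisfy Principle A.
*Greta₄* c-commands the anaphor but is outside its binding domain → cannot satisfy Principle A.
*Lucia₅* c-commands the anaphor within its binding domain → licit binder.
*Sofia₆* does not c-command the anaphor → cannot bind it.

{5}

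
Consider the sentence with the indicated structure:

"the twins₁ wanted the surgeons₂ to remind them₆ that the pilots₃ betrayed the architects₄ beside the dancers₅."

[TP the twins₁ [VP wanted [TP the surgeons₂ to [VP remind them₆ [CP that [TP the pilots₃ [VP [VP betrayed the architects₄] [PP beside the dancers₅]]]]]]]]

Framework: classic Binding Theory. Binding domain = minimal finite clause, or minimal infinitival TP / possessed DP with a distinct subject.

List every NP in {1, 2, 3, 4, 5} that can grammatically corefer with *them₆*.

*them* is a pronoun, so Principle B applies: it must be free in its binding domain.
Binding domain of *them₆*: the embedded TP, whose subject is the surgeons₂.
*the twins₁* c-commands the pronoun but from outside its binding domain, and is not c-commanded by it → coindexation permitted.
*the surgeons₂* c-commands the pronoun within its binding domain → coindexation would violate Principle B.
*the pilots₃*: the pronoun c-commands this R-expression → coindexation would violate Principle C on *the pilots₃*.
*the architects₄*: the pronoun c-commands this R-expression → coindexation would violate Principle C on *the architects₄*.
*the dancers₅*: the pronoun c-commands this R-expression → coindexation would violate Principle C on *the dancers₅*.

{1}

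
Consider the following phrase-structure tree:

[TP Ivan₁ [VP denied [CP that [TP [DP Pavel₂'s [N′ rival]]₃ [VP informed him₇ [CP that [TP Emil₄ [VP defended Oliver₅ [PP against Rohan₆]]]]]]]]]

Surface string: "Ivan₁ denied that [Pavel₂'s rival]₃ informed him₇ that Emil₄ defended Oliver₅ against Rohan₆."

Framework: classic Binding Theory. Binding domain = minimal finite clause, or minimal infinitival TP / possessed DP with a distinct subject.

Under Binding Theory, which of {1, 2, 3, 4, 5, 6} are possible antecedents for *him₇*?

*him* is a pronoun, so Principle B applies: it must be free in its binding domain.
Binding domain of *him₇*: the embedded TP, whose subject is [Pavel₂'s rival]₃.
*Ivan₁* c-commands the pronoun but from outside its binding domain, and is not c-commanded by it → coindexation permitted.
*Pavel₂* and the pronoun do not c-command one another → neither Principle B nor Principle C is at stake; coindexation permitted.
*[Pavel₂'s rival]₃* c-commands the pronoun within its binding domain → coindexation would violate Principle B.
*Emil₄*: the pronoun c-commands this R-expression → coindexation would violate Principle C on *Emil₄*.
*Oliver₅*: the pronoun c-commands this R-expression → coindexation would violate Principle C on *Oliver₅*.
*Rohan₆*: the pronoun c-commands this R-expression → coindexation would violate Principle C on *Rohan₆*.

{1, 2}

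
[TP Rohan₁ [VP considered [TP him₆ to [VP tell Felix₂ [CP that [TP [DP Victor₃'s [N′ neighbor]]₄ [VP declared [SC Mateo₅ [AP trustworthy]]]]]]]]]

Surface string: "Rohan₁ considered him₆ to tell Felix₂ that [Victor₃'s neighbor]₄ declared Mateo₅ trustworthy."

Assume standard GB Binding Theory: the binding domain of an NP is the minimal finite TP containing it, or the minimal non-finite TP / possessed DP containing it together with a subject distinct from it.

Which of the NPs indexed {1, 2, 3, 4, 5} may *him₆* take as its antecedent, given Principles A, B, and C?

none

*him* is a pronoun, so Principle B applies: it must be free in its binding domain.
Binding domain of *him₆*: the matrix TP, whose subject is Rohan₁.
*Rohan₁* c-commands the pronoun within its binding domain → coindexation would violate Principle B.
*Felix₂*: the pronoun c-commands this R-expression → coindexation would violate Principle C on *Felix₂*.
*Victor₃*: the pronoun c-commands this R-expression → coindexation would violate Principle C on *Victor₃*.
*[Victor₃'s neighbor]₄*: the pronoun c-commands this R-expression → coindexation would violate Principle C on *[Victor₃'s neighbor]₄*.
*Mateo₅*: the pronoun c-commands this R-expression → coindexation would violate Principle C on *Mateo₅*.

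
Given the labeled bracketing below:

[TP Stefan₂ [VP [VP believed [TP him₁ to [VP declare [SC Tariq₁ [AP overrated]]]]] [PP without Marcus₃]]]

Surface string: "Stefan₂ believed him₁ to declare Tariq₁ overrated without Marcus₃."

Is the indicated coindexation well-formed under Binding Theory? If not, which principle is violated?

The two coindexed NPs are *him₁* and *Tariq₁*.
*Tariq₁* is an R-expression. Principle C requires it to be free everywhere.
*him₁* c-commands it and carries the same index.
The R-expression is bound → Principle C violation.

Principle C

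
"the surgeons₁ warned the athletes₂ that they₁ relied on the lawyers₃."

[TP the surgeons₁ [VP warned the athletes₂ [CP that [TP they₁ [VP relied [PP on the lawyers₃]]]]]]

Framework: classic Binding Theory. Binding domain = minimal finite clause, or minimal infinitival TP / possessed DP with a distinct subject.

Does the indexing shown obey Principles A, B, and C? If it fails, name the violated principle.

grammatical

The two coindexed NPs are *the surgeons₁* and *they₁*.
*they₁* is a pronoun; nothing c-commands it within its binding domain (the embedded TP.), so Principle B holds trivially.
*the surgeons₁* is an R-expression; *they₁* does not c-command it, and no other NP shares its index, so Principle C is satisfied.
All principles are respected.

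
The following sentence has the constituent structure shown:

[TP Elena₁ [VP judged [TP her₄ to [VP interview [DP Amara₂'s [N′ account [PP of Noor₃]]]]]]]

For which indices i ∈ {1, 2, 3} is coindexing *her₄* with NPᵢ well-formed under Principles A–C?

none

*her* is a pronoun, so Principle B applies: it must be free in its binding domain.
Binding domain of *her₄*: the matrix TP, whose subject is Elena₁.
*Elena₁* c-commands the pronoun within its binding domain → coindexation would violate Principle B.
*Amara₂*: the pronoun c-commands this R-expression → coindexation would violate Principle C on *Amara₂*.
*Noor₃*: the pronoun c-commands this R-expression → coindexation would violate Principle C on *Noor₃*.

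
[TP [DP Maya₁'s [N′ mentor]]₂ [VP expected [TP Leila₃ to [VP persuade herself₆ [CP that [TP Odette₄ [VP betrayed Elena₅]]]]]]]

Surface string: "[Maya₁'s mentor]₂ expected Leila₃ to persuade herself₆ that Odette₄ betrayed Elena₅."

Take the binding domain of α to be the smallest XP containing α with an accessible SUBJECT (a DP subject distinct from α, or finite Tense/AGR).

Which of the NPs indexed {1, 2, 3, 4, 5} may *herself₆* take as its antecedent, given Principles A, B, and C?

{3}

*herself* is an anaphor, so Principle A applies: it must be bound in its binding domain.
Binding domain of *herself₆*: the embedded TP, whose subject is Leila₃.
*Maya₁* does not c-command the anaphor → cannot bind it.
*[Maya₁'s mentor]₂* c-commands the anaphor but is outside its binding domain → cannot satisfy Principle A.
*Leila₃* c-commands the anaphor within its binding domain → licit binder.
*Odette₄* does not c-command the anaphor → cannot bind it.
*Elena₅* does not c-command the anaphor → cannot bind it.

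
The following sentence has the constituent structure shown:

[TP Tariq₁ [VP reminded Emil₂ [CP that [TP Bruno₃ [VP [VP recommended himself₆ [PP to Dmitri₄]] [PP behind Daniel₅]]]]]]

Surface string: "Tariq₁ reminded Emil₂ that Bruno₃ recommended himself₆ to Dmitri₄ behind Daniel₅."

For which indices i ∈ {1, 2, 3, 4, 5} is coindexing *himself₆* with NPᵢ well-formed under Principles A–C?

{3}

*himself* is an anaphor, so Principle A applies: it must be bound in its binding domain.
Binding domain of *himself₆*: the embedded TP, whose subject is Bruno₃.
*Tariq₁* c-commands the anaphor but is outside its binding domain → cannot satisfy Principle A.
*Emil₂* c-commands the anaphor but is outside its binding domain → cannot satisfy Principle A.
*Bruno₃* c-commands the anaphor within its binding domain → licit binder.
*Dmitri₄* does not c-command the anaphor → cannot bind it.
*Daniel₅* does not c-command the anaphor → cannot bind it.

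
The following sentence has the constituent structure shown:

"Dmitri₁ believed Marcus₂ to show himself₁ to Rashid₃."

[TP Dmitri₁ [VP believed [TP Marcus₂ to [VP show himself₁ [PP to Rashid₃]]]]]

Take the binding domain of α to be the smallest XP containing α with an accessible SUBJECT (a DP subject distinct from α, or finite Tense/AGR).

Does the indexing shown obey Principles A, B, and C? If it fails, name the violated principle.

The two coindexed NPs are *Dmitri₁* and *himself₁*.
*himself₁* is an anaphor. Principle A requires it to be bound within its binding domain — the embedded TP, whose subject is Marcus₂.
Within that domain it is c-commanded by *Marcus₂*, which does not share its index.
*Dmitri₁* does c-command the anaphor, but from outside its binding domain.
The anaphor is unbound in its domain → Principle A violation.

Principle A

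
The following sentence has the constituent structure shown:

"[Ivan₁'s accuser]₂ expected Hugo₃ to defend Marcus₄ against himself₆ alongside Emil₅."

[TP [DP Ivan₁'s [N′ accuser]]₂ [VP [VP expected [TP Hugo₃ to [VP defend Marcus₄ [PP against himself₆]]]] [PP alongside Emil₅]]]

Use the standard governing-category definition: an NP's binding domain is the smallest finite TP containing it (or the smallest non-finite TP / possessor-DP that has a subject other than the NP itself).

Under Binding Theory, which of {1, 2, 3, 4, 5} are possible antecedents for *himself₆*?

*himself* is an anaphor, so Principle A applies: it must be bound in its binding domain.
Binding domain of *himself₆*: the embedded TP, whose subject is Hugo₃.
*Ivan₁* does not c-command the anaphor → cannot bind it.
*[Ivan₁'s accuser]₂* c-commands the anaphor but is outside its binding domain → cannot satisfy Principle A.
*Hugo₃* c-commands the anaphor within its binding domain → licit binder.
*Marcus₄* c-commands the anaphor within its binding domain → licit binder.
*Emil₅* does not c-command the anaphor → cannot bind it.

{3, 4}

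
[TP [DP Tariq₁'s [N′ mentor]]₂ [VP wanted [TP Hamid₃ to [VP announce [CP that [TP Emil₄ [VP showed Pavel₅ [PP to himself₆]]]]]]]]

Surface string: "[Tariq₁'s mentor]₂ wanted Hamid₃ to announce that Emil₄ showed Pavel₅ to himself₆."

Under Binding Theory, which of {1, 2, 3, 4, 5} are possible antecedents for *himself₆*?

*himself* is an anaphor, so Principle A applies: it must be bound in its binding domain.
Binding domain of *himself₆*: the embedded TP, whose subject is Emil₄.
*Tariq₁* does not c-command the anaphor → cannot bind it.
*[Tariq₁'s mentor]₂* c-commands the anaphor but is outside its binding domain → cannot satisfy Principle A.
*Hamid₃* c-commands the anaphor but is outside its binding domain → cannot satisfy Principle A.
*Emil₄* c-commands the anaphor within its binding domain → licit binder.
*Pavel₅* c-commands the anaphor within its binding domain → licit binder.

{4, 5}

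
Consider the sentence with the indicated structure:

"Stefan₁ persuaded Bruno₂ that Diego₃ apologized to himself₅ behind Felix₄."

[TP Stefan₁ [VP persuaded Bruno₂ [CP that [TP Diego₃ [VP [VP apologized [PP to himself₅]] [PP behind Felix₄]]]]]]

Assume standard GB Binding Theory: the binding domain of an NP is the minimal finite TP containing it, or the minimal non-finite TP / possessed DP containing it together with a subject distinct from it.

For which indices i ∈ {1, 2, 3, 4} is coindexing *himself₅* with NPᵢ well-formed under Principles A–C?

*himself* is an anaphor, so Principle A applies: it must be bound in its binding domain.
Binding domain of *himself₅*: the embedded TP, whose subject is Diego₃.
*Stefan₁* c-commands the anaphor but is outside its binding domain → cannot satisfy Principle A.
*Bruno₂* c-commands the anaphor but is outside its binding domain → cannot satisfy Principle A.
*Diego₃* c-commands the anaphor within its binding domain → licit binder.
*Felix₄* does not c-command the anaphor → cannot bind it.

{3}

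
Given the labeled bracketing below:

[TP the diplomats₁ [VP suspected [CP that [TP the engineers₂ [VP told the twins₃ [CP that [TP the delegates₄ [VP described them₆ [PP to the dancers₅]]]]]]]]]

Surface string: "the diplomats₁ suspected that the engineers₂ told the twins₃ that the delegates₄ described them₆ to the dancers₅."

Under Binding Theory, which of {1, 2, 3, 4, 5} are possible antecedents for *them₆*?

*them* is a pronoun, so Principle B applies: it must be free in its binding domain.
Binding domain of *them₆*: the embedded TP, whose subject is the delegates₄.
*the diplomats₁* c-commands the pronoun but from outside its binding domain, and is not c-commanded by it → coindexation permitted.
*the engineers₂* c-commands the pronoun but from outside its binding domain, and is not c-commanded by it → coindexation permitted.
*the twins₃* c-commands the pronoun but from outside its binding domain, and is not c-commanded by it → coindexation permitted.
*the delegates₄* c-commands the pronoun within its binding domain → coindexation would violate Principle B.
*the dancers₅*: the pronoun c-commands this R-expression → coindexation would violate Principle C on *the dancers₅*.

{1, 2, 3}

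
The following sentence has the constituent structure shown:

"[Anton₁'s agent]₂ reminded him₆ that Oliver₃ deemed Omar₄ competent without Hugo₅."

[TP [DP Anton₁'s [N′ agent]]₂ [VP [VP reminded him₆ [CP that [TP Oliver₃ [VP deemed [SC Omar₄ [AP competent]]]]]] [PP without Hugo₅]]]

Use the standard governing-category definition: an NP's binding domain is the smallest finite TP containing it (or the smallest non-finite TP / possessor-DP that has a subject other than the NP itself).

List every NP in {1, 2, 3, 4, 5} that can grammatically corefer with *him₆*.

*him* is a pronoun, so Principle B applies: it must be free in its binding domain.
Binding domain of *him₆*: the matrix TP, whose subject is [Anton₁'s agent]₂.
*Anton₁* and the pronoun do not c-command one another → neither Principle B nor Principle C is at stake; coindexation permitted.
*[Anton₁'s agent]₂* c-commands the pronoun within its binding domain → coindexation would violate Principle B.
*Oliver₃*: the pronoun c-commands this R-expression → coindexation would violate Principle C on *Oliver₃*.
*Omar₄*: the pronoun c-commands this R-expression → coindexation would violate Principle C on *Omar₄*.
*Hugo₅* and the pronoun do not c-command one another → neither Principle B nor Principle C is at stake; coindexation permitted.

{1, 5}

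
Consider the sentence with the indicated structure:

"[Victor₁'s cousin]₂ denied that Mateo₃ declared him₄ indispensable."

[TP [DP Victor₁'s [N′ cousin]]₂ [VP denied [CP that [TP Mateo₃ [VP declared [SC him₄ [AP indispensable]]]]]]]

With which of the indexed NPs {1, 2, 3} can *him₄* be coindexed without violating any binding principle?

{1, 2}

*him* is a pronoun, so Principle B applies: it must be free in its binding domain.
Binding domain of *him₄*: the embedded TP, whose subject is Mateo₃.
*Victor₁* and the pronoun do not c-command one another → neither Principle B nor Principle C is at stake; coindexation permitted.
*[Victor₁'s cousin]₂* c-commands the pronoun but from outside its binding domain, and is not c-commanded by it → coindexation permitted.
*Mateo₃* c-commands the pronoun within its binding domain → coindexation would violate Principle B.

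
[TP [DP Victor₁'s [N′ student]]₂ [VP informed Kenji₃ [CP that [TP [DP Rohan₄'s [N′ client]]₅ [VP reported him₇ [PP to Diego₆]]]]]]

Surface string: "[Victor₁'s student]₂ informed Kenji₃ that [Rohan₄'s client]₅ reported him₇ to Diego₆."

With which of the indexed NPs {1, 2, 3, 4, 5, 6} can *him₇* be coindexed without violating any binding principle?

*him* is a pronoun, so Principle B applies: it must be free in its binding domain.
Binding domain of *him₇*: the embedded TP, whose subject is [Rohan₄'s client]₅.
*Victor₁* and the pronoun do not c-command one another → neither Principle B nor Principle C is at stake; coindexation permitted.
*[Victor₁'s student]₂* c-commands the pronoun but from outside its binding domain, and is not c-commanded by it → coindexation permitted.
*Kenji₃* c-commands the pronoun but from outside its binding domain, and is not c-commanded by it → coindexation permitted.
*Rohan₄* and the pronoun do not c-command one another → neither Principle B nor Principle C is at stake; coindexation permitted.
*[Rohan₄'s client]₅* c-commands the pronoun within its binding domain → coindexation would violate Principle B.
*Diego₆*: the pronoun c-commands this R-expression → coindexation would violate Principle C on *Diego₆*.

{1, 2, 3, 4}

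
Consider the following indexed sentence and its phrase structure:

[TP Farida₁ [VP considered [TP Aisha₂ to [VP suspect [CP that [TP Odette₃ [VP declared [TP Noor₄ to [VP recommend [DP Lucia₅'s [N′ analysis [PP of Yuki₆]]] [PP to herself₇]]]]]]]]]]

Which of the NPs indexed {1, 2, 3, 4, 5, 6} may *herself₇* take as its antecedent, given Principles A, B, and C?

{4}

*herself* is an anaphor, so Principle A applies: it must be bound in its binding domain.
Binding domain of *herself₇*: the embedded TP, whose subject is Noor₄.
*Farida₁* c-commands the anaphor but is outside its binding domain → cannot satisfy Principle A.
*Aisha₂* c-commands the anaphor but is outside its binding domain → cannot satisfy Principle A.
*Odette₃* c-commands the anaphor but is outside its binding domain → cannot satisfy Principle A.
*Noor₄* c-commands the anaphor within its binding domain → licit binder.
*Lucia₅* does not c-command the anaphor → cannot bind it.
*Yuki₆* does not c-command the anaphor → cannot bind it.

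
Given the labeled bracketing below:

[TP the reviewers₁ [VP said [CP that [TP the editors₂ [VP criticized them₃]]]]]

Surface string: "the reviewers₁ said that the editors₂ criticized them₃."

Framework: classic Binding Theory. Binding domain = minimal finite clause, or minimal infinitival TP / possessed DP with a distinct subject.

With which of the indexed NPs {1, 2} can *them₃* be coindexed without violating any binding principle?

*them* is a pronoun, so Principle B applies: it must be free in its binding domain.
Binding domain of *them₃*: the embedded TP, whose subject is the editors₂.
*the reviewers₁* c-commands the pronoun but from outside its binding domain, and is not c-commanded by it → coindexation permitted.
*the editors₂* c-commands the pronoun within its binding domain → coindexation would violate Principle B.

{1}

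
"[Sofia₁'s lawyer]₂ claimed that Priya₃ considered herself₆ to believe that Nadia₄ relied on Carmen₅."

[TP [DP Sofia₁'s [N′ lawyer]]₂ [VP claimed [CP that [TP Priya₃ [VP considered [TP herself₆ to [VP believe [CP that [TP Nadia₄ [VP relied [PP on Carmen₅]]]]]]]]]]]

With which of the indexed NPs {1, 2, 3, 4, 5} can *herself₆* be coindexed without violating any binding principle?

{3}

*herself* is an anaphor, so Principle A applies: it must be bound in its binding domain.
Binding domain of *herself₆*: the embedded TP, whose subject is Priya₃.
*Sofia₁* does not c-command the anaphor → cannot bind it.
*[Sofia₁'s lawyer]₂* c-commands the anaphor but is outside its binding domain → cannot satisfy Principle A.
*Priya₃* c-commands the anaphor within its binding domain → licit binder.
*Nadia₄* does not c-command the anaphor → cannot bind it.
*Carmen₅* does not c-command the anaphor → cannot bind it.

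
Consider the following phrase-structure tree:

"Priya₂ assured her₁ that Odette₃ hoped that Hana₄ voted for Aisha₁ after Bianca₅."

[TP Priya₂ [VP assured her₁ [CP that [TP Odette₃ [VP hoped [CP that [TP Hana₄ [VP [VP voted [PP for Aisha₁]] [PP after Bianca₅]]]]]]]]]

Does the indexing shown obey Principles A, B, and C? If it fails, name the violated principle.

The two coindexed NPs are *her₁* and *Aisha₁*.
*Aisha₁* is an R-expression. Principle C requires it to be free everywhere.
*her₁* c-commands it and carries the same index.
The R-expression is bound → Principle C violation.

Principle C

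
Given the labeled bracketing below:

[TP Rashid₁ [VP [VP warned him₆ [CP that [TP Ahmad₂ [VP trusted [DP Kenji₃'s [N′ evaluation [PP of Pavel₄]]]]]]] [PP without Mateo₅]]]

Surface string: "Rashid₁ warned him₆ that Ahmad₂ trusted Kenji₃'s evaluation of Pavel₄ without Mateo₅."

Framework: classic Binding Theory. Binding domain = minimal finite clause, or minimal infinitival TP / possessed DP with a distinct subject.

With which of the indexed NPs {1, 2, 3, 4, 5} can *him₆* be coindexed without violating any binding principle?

*him* is a pronoun, so Principle B applies: it must be free in its binding domain.
Binding domain of *him₆*: the matrix TP, whose subject is Rashid₁.
*Rashid₁* c-commands the pronoun within its binding domain → coindexation would violate Principle B.
*Ahmad₂*: the pronoun c-commands this R-expression → coindexation would violate Principle C on *Ahmad₂*.
*Kenji₃*: the pronoun c-commands this R-expression → coindexation would violate Principle C on *Kenji₃*.
*Pavel₄*: the pronoun c-commands this R-expression → coindexation would violate Principle C on *Pavel₄*.
*Mateo₅* and the pronoun do not c-command one another → neither Principle B nor Principle C is at stake; coindexation permitted.

{5}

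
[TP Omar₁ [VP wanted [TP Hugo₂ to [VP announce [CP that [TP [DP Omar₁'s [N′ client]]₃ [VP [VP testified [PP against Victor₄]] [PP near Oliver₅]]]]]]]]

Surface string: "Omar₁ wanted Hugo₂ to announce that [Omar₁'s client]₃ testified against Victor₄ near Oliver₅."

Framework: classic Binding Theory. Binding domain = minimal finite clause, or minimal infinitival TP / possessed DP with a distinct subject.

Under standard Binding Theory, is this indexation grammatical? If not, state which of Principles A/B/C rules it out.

The two coindexed NPs are *Omar₁* (the lower occurrence) and *Omar₁* (the higher occurrence).
*Omar₁* (the lower occurrence) is an R-expression. Principle C requires it to be free everywhere.
*Omar₁* (the higher occurrence) c-commands it and carries the same index.
The R-expression is bound → Principle C violation.

Principle C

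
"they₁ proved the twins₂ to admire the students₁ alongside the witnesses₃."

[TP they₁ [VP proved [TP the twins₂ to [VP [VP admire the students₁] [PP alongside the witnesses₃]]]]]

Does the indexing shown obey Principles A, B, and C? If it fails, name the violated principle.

Principle C

The two coindexed NPs are *they₁* and *the students₁*.
*the students₁* is an R-expression. Principle C requires it to be free everywhere.
*they₁* c-commands it and carries the same index.
The R-expression is bound → Principle C violation.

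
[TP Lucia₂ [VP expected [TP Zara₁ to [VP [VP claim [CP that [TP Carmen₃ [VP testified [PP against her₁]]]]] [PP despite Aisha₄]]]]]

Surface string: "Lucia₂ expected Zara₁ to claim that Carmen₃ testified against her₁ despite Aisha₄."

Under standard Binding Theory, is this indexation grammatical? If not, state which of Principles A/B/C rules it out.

grammatical

The two coindexed NPs are *Zara₁* and *her₁*.
*her₁* is a pronoun; its binding domain is the embedded TP, whose subject is Carmen₃. Within that domain it is c-commanded only by *Carmen₃*, which carries a different index — the pronoun is free locally, so Principle B holds.
*Zara₁* is an R-expression; *her₁* does not c-command it, and no other NP shares its index, so Principle C is satisfied.
All principles are respected.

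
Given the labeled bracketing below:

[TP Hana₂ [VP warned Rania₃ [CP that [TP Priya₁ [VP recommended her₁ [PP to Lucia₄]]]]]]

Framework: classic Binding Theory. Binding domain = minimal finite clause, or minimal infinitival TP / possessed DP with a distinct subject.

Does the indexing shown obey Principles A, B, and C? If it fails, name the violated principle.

The two coindexed NPs are *Priya₁* and *her₁*.
*her₁* is a pronoun. Its binding domain is the embedded TP, whose subject is Priya₁.
*Priya₁* c-commands it within that domain and carries the same index.
The pronoun is locally bound → Principle B violation.

Principle B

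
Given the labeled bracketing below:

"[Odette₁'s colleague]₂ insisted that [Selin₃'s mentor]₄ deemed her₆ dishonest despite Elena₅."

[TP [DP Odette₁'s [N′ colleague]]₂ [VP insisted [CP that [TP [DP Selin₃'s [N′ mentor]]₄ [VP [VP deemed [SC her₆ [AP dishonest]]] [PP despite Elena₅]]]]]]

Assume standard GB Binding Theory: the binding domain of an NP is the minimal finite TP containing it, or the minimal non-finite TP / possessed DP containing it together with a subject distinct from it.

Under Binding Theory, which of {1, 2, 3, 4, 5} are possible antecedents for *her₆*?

{1, 2, 3, 5}

*her* is a pronoun, so Principle B applies: it must be free in its binding domain.
Binding domain of *her₆*: the embedded TP, whose subject is [Selin₃'s mentor]₄.
*Odette₁* and the pronoun do not c-command one another → neither Principle B nor Principle C is at stake; coindexation permitted.
*[Odette₁'s colleague]₂* c-commands the pronoun but from outside its binding domain, and is not c-commanded by it → coindexation permitted.
*Selin₃* and the pronoun do not c-command one another → neither Principle B nor Principle C is at stake; coindexation permitted.
*[Selin₃'s mentor]₄* c-commands the pronoun within its binding domain → coindexation would violate Principle B.
*Elena₅* and the pronoun do not c-command one another → neither Principle B nor Principle C is at stake; coindexation permitted.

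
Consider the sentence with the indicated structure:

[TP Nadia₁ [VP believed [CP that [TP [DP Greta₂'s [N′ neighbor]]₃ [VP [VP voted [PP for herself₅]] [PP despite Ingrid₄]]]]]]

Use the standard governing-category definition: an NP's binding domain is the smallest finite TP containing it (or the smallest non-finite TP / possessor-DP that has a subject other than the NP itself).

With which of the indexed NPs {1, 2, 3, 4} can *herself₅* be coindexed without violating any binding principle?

{3}

*herself* is an anaphor, so Principle A applies: it must be bound in its binding domain.
Binding domain of *herself₅*: the embedded TP, whose subject is [Greta₂'s neighbor]₃.
*Nadia₁* c-commands the anaphor but is outside its binding domain → cannot satisfy Principle A.
*Greta₂* does not c-command the anaphor → cannot bind it.
*[Greta₂'s neighbor]₃* c-commands the anaphor within its binding domain → licit binder.
*Ingrid₄* does not c-command the anaphor → cannot bind it.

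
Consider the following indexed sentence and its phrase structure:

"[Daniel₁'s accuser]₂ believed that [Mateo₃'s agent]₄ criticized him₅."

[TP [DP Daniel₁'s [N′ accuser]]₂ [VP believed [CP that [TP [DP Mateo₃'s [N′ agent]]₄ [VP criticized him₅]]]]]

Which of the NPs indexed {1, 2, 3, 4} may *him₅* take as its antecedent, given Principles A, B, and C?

*him* is a pronoun, so Principle B applies: it must be free in its binding domain.
Binding domain of *him₅*: the embedded TP, whose subject is [Mateo₃'s agent]₄.
*Daniel₁* and the pronoun do not c-command one another → neither Principle B nor Principle C is at stake; coindexation permitted.
*[Daniel₁'s accuser]₂* c-commands the pronoun but from outside its binding domain, and is not c-commanded by it → coindexation permitted.
*Mateo₃* and the pronoun do not c-command one another → neither Principle B nor Principle C is at stake; coindexation permitted.
*[Mateo₃'s agent]₄* c-commands the pronoun within its binding domain → coindexation would violate Principle B.

{1, 2, 3}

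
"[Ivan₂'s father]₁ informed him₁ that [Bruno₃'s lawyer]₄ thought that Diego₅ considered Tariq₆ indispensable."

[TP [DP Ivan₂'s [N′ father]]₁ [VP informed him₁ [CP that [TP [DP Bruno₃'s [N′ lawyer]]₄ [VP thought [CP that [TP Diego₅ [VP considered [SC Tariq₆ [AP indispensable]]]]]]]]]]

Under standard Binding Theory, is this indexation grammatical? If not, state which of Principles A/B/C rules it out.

The two coindexed NPs are *[Ivan₂'s father]₁* and *him₁*.
*him₁* is a pronoun. Its binding domain is the matrix TP, whose subject is [Ivan₂'s father]₁.
*[Ivan₂'s father]₁* c-commands it within that domain and carries the same index.
The pronoun is locally bound → Principle B violation.

Principle B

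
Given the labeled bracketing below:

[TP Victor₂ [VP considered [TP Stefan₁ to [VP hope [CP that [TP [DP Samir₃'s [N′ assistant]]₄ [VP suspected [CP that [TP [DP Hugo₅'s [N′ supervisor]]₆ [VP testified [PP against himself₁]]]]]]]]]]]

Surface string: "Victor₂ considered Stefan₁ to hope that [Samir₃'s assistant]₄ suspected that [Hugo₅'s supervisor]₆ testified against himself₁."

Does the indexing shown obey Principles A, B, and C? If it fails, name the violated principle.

The two coindexed NPs are *Stefan₁* and *himself₁*.
*himself₁* is an anaphor. Principle A requires it to be bound within its binding domain — the embedded TP, whose subject is [Hugo₅'s supervisor]₆.
Within that domain it is c-commanded by *[Hugo₅'s supervisor]₆*, which does not share its index.
*Stefan₁* does c-command the anaphor, but from outside its binding domain.
The anaphor is unbound in its domain → Principle A violation.

Principle A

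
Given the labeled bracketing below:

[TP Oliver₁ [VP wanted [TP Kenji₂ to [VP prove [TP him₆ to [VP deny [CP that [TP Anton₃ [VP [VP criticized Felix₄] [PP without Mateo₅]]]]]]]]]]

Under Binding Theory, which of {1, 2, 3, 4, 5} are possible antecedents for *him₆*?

*him* is a pronoun, so Principle B applies: it must be free in its binding domain.
Binding domain of *him₆*: the embedded TP, whose subject is Kenji₂.
*Oliver₁* c-commands the pronoun but from outside its binding domain, and is not c-commanded by it → coindexation permitted.
*Kenji₂* c-commands the pronoun within its binding domain → coindexation would violate Principle B.
*Anton₃*: the pronoun c-commands this R-expression → coindexation would violate Principle C on *Anton₃*.
*Felix₄*: the pronoun c-commands this R-expression → coindexation would violate Principle C on *Felix₄*.
*Mateo₅*: the pronoun c-commands this R-expression → coindexation would violate Principle C on *Mateo₅*.

{1}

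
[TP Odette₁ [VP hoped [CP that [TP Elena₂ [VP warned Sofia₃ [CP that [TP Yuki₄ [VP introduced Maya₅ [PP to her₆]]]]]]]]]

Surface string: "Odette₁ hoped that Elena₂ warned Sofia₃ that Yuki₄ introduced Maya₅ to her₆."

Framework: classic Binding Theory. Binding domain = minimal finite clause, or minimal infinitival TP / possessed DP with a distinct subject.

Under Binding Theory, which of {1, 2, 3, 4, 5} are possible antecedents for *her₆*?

{1, 2, 3}

*her* is a pronoun, so Principle B applies: it must be free in its binding domain.
Binding domain of *her₆*: the embedded TP, whose subject is Yuki₄.
*Odette₁* c-commands the pronoun but from outside its binding domain, and is not c-commanded by it → coindexation permitted.
*Elena₂* c-commands the pronoun but from outside its binding domain, and is not c-commanded by it → coindexation permitted.
*Sofia₃* c-commands the pronoun but from outside its binding domain, and is not c-commanded by it → coindexation permitted.
*Yuki₄* c-commands the pronoun within its binding domain → coindexation would violate Principle B.
*Maya₅* c-commands the pronoun within its binding domain → coindexation would violate Principle B.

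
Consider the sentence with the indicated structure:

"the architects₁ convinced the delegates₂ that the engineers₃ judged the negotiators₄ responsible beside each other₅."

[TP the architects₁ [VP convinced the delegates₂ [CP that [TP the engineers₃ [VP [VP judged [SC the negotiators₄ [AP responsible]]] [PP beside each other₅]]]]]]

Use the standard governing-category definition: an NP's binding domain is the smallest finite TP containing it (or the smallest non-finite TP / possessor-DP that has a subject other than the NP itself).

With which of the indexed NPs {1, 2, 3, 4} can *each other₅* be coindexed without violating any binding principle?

{3}

*each other* is an anaphor, so Principle A applies: it must be bound in its binding domain.
Binding domain of *each other₅*: the embedded TP, whose subject is the engineers₃.
*the architects₁* c-commands the anaphor but is outside its binding domain → cannot satisfy Principle A.
*the delegates₂* c-commands the anaphor but is outside its binding domain → cannot satisfy Principle A.
*the engineers₃* c-commands the anaphor within its binding domain → licit binder.
*the negotiators₄* does not c-command the anaphor → cannot bind it.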